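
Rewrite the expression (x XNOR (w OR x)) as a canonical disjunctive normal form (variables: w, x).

(NOT w AND NOT x) OR (NOT w AND x) OR (w AND x)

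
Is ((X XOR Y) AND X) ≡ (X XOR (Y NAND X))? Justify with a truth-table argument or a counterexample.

No. Counterexample: with Y=0, X=0, Expression 1 = 0 but Expression 2 = 1.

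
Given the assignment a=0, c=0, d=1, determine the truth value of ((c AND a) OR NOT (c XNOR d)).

Substituting: ((0 AND 0) OR NOT (0 XNOR 1))
= 1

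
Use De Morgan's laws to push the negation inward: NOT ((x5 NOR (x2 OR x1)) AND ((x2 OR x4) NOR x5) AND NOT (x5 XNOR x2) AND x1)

NOT (x5 NOR (x2 OR x1)) OR NOT ((x2 OR x4) NOR x5) OR (x5 XNOR x2) OR NOT x1
De Morgan's: NOT(AND of terms) = OR of negations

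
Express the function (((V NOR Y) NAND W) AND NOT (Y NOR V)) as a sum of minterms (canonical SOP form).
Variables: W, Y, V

Σm(1, 2, 3, 5, 6, 7) = (NOT W AND NOT Y AND V) OR (NOT W AND Y AND NOT V) OR (NOT W AND Y AND V) OR (W AND NOT Y AND V) OR (W AND Y AND NOT V) OR (W AND Y AND V)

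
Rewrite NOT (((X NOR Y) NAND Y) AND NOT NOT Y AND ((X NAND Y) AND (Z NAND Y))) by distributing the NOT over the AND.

NOT ((X NOR Y) NAND Y) OR NOT Y OR NOT ((X NAND Y) AND (Z NAND Y))
De Morgan's: NOT(AND of terms) = OR of negations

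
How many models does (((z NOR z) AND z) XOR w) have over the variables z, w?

Satisfying assignments: (0,1), (1,1)
Count: 2 out of 4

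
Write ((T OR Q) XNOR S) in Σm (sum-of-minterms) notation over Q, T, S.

Σm(0, 3, 5, 7) = (NOT Q AND NOT T AND NOT S) OR (NOT Q AND T AND S) OR (Q AND NOT T AND S) OR (Q AND T AND S)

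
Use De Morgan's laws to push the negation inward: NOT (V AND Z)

NOT V OR NOT Z
De Morgan's: NOT(AND of terms) = OR of negations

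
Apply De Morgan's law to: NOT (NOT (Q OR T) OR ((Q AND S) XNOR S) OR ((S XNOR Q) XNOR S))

(Q OR T) AND NOT ((Q AND S) XNOR S) AND NOT ((S XNOR Q) XNOR S)
De Morgan's: NOT(OR of terms) = AND of negations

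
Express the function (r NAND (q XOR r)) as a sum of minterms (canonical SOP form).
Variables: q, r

Σm(0, 2, 3) = (NOT q AND NOT r) OR (q AND NOT r) OR (q AND r)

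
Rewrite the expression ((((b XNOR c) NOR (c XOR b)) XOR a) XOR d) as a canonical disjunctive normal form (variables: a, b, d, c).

(NOT a AND NOT b AND d AND NOT c) OR (NOT a AND NOT b AND d AND c) OR (NOT a AND b AND d AND NOT c) OR (NOT a AND b AND d AND c) OR (a AND NOT b AND NOT d AND NOT c) OR (a AND NOT b AND NOT d AND c) OR (a AND b AND NOT d AND NOT c) OR (a AND b AND NOT d AND c)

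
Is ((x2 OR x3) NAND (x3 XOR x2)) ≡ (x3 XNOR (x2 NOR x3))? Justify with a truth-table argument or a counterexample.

No. Counterexample: with x2=0, x3=0, Expression 1 = 1 but Expression 2 = 0.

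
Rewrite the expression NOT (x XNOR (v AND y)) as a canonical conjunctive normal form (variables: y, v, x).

(y OR v OR x) AND (y OR NOT v OR x) AND (NOT y OR v OR x) AND (NOT y OR NOT v OR NOT x)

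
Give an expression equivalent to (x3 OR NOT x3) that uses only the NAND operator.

((x3 NAND x3) NAND ((x3 NAND x3) NAND (x3 NAND x3)))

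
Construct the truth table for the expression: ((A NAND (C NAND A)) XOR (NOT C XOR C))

C | A | Output
--------------
0 | 0 | 0
0 | 1 | 1
1 | 0 | 0
1 | 1 | 0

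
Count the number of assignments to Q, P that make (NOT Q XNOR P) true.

Satisfying assignments: (0,1), (1,0)
Count: 2 out of 4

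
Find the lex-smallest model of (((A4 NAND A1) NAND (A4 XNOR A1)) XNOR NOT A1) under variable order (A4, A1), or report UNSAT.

A4=1, A1=0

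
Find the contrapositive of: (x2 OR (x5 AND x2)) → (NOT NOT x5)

Contrapositive: NOT x5 → NOT (x2 OR (x5 AND x2))
Note: A statement and its contrapositive are logically equivalent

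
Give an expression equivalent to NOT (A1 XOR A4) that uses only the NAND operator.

(((A1 NAND (A1 NAND A4)) NAND (A4 NAND (A1 NAND A4))) NAND ((A1 NAND (A1 NAND A4)) NAND (A4 NAND (A1 NAND A4))))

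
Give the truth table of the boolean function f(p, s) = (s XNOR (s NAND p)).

p | s | Output
--------------
0 | 0 | 0
0 | 1 | 1
1 | 0 | 0
1 | 1 | 0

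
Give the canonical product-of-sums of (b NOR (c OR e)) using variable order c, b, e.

ΠM(1, 2, 3, 4, 5, 6, 7) = (c OR b OR NOT e) AND (c OR NOT b OR e) AND (c OR NOT b OR NOT e) AND (NOT c OR b OR e) AND (NOT c OR b OR NOT e) AND (NOT c OR NOT b OR e) AND (NOT c OR NOT b OR NOT e)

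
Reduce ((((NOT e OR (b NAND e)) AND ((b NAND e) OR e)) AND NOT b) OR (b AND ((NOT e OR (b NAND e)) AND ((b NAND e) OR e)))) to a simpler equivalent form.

By distribution ((E AND v) OR (E AND NOT v) = E) then distribution ((E OR v) AND (E OR NOT v) = E):
= (b NAND e)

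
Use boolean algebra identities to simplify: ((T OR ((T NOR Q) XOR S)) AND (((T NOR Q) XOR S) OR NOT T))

By distribution ((E OR v) AND (E OR NOT v) = E):
= ((T NOR Q) XOR S)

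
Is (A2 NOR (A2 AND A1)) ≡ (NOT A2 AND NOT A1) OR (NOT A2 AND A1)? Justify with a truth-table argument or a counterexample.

Yes, they are equivalent — the two output columns agree on all 4 assignments:
A2 | A1 | Expression 1 | Expression 2
-------------------------------------
0 | 0 | 1 | 1
0 | 1 | 1 | 1
1 | 0 | 0 | 0
1 | 1 | 0 | 0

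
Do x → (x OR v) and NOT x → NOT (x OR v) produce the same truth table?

No, Inverse is not equivalent to original (counterexample: x=0, v=1)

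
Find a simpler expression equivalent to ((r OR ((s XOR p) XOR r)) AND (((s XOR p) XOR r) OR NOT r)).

By distribution ((E OR v) AND (E OR NOT v) = E):
= ((s XOR p) XOR r)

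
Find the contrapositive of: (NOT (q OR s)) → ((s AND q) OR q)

Contrapositive: NOT ((s AND q) OR q) → (q OR s)
Note: A statement and its contrapositive are logically equivalent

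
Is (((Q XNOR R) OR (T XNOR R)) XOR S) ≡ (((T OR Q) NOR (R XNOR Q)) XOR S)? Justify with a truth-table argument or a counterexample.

No. Counterexample: with S=0, Q=0, R=0, T=0, Expression 1 = 1 but Expression 2 = 0.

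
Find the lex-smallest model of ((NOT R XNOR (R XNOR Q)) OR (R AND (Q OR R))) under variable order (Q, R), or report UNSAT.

Q=0, R=0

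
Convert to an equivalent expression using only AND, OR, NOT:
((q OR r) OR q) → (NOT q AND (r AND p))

NOT ((q OR r) OR q) OR (NOT q AND (r AND p))
(Implication elimination: A → B = NOT A OR B)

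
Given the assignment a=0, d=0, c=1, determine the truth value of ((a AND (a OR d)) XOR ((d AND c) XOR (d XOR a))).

Substituting: ((0 AND (0 OR 0)) XOR ((0 AND 1) XOR (0 XOR 0)))
= 0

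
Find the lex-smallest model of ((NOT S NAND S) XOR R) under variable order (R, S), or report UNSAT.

R=0, S=0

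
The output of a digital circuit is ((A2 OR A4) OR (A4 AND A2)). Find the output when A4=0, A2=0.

Substituting: ((0 OR 0) OR (0 AND 0))
= 0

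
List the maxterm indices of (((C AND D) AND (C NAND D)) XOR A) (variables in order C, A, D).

ΠM(0, 1, 4, 5) = (C OR A OR D) AND (C OR A OR NOT D) AND (NOT C OR A OR D) AND (NOT C OR A OR NOT D)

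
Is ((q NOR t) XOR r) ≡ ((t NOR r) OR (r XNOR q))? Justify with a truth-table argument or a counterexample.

No. Counterexample: with q=0, r=0, t=1, Expression 1 = 0 but Expression 2 = 1.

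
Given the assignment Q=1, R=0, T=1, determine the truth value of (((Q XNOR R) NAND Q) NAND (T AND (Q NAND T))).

Substituting: (((1 XNOR 0) NAND 1) NAND (1 AND (1 NAND 1)))
= 1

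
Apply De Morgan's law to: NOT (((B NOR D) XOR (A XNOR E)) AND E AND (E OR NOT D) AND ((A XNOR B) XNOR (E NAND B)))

NOT ((B NOR D) XOR (A XNOR E)) OR NOT E OR NOT (E OR NOT D) OR NOT ((A XNOR B) XNOR (E NAND B))
De Morgan's: NOT(AND of terms) = OR of negations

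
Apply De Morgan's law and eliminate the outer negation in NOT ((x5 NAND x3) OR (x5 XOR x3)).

NOT (x5 NAND x3) AND NOT (x5 XOR x3)
De Morgan's: NOT(OR of terms) = AND of negations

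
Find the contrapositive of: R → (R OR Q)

Contrapositive: NOT (R OR Q) → NOT R
Note: A statement and its contrapositive are logically equivalent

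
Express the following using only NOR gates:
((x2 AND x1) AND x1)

((((x2 NOR x2) NOR (x1 NOR x1)) NOR ((x2 NOR x2) NOR (x1 NOR x1))) NOR (x1 NOR x1))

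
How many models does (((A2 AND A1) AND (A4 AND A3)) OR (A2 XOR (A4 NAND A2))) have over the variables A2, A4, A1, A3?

Satisfying assignments: (0,0,0,0), (0,0,0,1), (0,0,1,0), (0,0,1,1), (0,1,0,0), (0,1,0,1), (0,1,1,0), (0,1,1,1), (1,1,0,0), (1,1,0,1), (1,1,1,0), (1,1,1,1)
Count: 12 out of 16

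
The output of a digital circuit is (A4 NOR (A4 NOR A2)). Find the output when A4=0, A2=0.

Substituting: (0 NOR (0 NOR 0))
= 0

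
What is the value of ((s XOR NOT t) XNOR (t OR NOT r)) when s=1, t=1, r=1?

Substituting: ((1 XOR NOT 1) XNOR (1 OR NOT 1))
= 1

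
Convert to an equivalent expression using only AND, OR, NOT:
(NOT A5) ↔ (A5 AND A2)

((NOT A5) AND (A5 AND A2)) OR (A5 AND NOT (A5 AND A2))
(Biconditional = both true or both false)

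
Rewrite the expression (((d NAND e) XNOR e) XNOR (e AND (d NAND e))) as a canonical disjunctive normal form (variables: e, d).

(NOT e AND NOT d) OR (NOT e AND d) OR (e AND NOT d) OR (e AND d)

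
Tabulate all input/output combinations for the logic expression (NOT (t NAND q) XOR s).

s | t | q | Output
------------------
0 | 0 | 0 | 0
0 | 0 | 1 | 0
0 | 1 | 0 | 0
0 | 1 | 1 | 1
1 | 0 | 0 | 1
1 | 0 | 1 | 1
1 | 1 | 0 | 1
1 | 1 | 1 | 0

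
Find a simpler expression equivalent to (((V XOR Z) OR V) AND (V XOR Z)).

By absorption (E AND (E OR v) = E):
= (V XOR Z)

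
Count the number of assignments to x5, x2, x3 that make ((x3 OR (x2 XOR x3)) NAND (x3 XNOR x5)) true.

Satisfying assignments: (0,0,0), (0,0,1), (0,1,1), (1,0,0), (1,1,0)
Count: 5 out of 8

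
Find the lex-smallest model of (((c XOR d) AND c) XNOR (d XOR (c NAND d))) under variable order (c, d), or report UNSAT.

c=0, d=1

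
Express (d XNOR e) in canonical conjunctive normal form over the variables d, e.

(d OR NOT e) AND (NOT d OR e)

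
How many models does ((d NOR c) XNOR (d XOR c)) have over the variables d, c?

Satisfying assignments: (1,1)
Count: 1 out of 4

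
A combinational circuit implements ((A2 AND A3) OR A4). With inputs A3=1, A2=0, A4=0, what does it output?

Substituting: ((0 AND 1) OR 0)
= 0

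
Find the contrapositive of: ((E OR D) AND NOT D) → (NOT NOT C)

Contrapositive: NOT C → NOT ((E OR D) AND NOT D)
Note: A statement and its contrapositive are logically equivalent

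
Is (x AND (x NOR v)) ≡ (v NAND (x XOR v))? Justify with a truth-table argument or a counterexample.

No. Counterexample: with x=0, v=0, Expression 1 = 0 but Expression 2 = 1.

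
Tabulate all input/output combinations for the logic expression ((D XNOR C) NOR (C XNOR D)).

D | C | Output
--------------
0 | 0 | 0
0 | 1 | 1
1 | 0 | 1
1 | 1 | 0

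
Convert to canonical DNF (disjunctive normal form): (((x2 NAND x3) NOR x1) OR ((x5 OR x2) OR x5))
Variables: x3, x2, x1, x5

(NOT x3 AND NOT x2 AND NOT x1 AND x5) OR (NOT x3 AND NOT x2 AND x1 AND x5) OR (NOT x3 AND x2 AND NOT x1 AND NOT x5) OR (NOT x3 AND x2 AND NOT x1 AND x5) OR (NOT x3 AND x2 AND x1 AND NOT x5) OR (NOT x3 AND x2 AND x1 AND x5) OR (x3 AND NOT x2 AND NOT x1 AND x5) OR (x3 AND NOT x2 AND x1 AND x5) OR (x3 AND x2 AND NOT x1 AND NOT x5) OR (x3 AND x2 AND NOT x1 AND x5) OR (x3 AND x2 AND x1 AND NOT x5) OR (x3 AND x2 AND x1 AND x5)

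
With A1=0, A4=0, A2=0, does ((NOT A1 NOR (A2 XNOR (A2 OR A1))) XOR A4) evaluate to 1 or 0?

Substituting: ((NOT 0 NOR (0 XNOR (0 OR 0))) XOR 0)
= 0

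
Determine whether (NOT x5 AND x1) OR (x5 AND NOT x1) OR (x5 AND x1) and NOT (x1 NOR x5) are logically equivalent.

Yes, they are equivalent — the two output columns agree on all 4 assignments:
x5 | x1 | Expression 1 | Expression 2
-------------------------------------
0 | 0 | 0 | 0
0 | 1 | 1 | 1
1 | 0 | 1 | 1
1 | 1 | 1 | 1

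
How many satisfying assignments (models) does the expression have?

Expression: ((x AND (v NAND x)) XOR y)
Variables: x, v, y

Satisfying assignments: (0,0,1), (0,1,1), (1,0,0), (1,1,1)
Count: 4 out of 8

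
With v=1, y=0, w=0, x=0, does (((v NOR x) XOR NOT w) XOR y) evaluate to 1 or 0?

Substituting: (((1 NOR 0) XOR NOT 0) XOR 0)
= 1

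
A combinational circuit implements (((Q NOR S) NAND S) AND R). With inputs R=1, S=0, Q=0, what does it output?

Substituting: (((0 NOR 0) NAND 0) AND 1)
= 1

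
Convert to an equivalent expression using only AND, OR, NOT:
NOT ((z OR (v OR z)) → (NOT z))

(z OR (v OR z)) AND z
(Negated implication: NOT(A → B) = A AND NOT B)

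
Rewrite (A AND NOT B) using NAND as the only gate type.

((A NAND (B NAND B)) NAND (A NAND (B NAND B)))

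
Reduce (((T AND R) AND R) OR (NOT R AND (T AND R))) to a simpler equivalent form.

By distribution ((E AND v) OR (E AND NOT v) = E):
= (T AND R)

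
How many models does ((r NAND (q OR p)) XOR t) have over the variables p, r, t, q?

Satisfying assignments: (0,0,0,0), (0,0,0,1), (0,1,0,0), (0,1,1,1), (1,0,0,0), (1,0,0,1), (1,1,1,0), (1,1,1,1)
Count: 8 out of 16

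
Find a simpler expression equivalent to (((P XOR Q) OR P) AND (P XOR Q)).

By absorption (E AND (E OR v) = E):
= (P XOR Q)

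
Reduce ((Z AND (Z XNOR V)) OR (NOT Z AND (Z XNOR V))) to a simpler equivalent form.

By distribution ((E AND v) OR (E AND NOT v) = E):
= (Z XNOR V)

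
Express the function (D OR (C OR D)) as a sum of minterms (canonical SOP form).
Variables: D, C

Σm(1, 2, 3) = (NOT D AND C) OR (D AND NOT C) OR (D AND C)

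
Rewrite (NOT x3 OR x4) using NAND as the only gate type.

(((x3 NAND x3) NAND (x3 NAND x3)) NAND (x4 NAND x4))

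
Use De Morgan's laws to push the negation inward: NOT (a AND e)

NOT a OR NOT e
De Morgan's: NOT(AND of terms) = OR of negations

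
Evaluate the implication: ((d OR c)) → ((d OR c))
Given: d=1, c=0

Antecedent ((d OR c)) = 1; consequent ((d OR c)) = 1.
1 → 1 = 1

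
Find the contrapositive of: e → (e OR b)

Contrapositive: NOT (e OR b) → NOT e
Note: A statement and its contrapositive are logically equivalent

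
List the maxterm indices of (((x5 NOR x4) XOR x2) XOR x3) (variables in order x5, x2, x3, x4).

ΠM(1, 2, 4, 7, 8, 9, 14, 15) = (x5 OR x2 OR x3 OR NOT x4) AND (x5 OR x2 OR NOT x3 OR x4) AND (x5 OR NOT x2 OR x3 OR x4) AND (x5 OR NOT x2 OR NOT x3 OR NOT x4) AND (NOT x5 OR x2 OR x3 OR x4) AND (NOT x5 OR x2 OR x3 OR NOT x4) AND (NOT x5 OR NOT x2 OR NOT x3 OR x4) AND (NOT x5 OR NOT x2 OR NOT x3 OR NOT x4)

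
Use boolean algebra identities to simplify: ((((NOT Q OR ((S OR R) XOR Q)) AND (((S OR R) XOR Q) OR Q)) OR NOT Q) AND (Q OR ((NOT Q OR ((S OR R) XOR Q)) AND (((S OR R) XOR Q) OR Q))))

By distribution ((E OR v) AND (E OR NOT v) = E) then distribution ((E OR v) AND (E OR NOT v) = E):
= ((S OR R) XOR Q)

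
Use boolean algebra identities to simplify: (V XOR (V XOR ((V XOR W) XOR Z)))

By XOR self-cancellation ((E XOR v) XOR v = E):
= ((V XOR W) XOR Z)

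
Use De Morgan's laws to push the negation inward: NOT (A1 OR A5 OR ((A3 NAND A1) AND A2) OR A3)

NOT A1 AND NOT A5 AND NOT ((A3 NAND A1) AND A2) AND NOT A3
De Morgan's: NOT(OR of terms) = AND of negations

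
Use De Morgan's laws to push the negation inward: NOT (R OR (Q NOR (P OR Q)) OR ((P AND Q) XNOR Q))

NOT R AND NOT (Q NOR (P OR Q)) AND NOT ((P AND Q) XNOR Q)
De Morgan's: NOT(OR of terms) = AND of negations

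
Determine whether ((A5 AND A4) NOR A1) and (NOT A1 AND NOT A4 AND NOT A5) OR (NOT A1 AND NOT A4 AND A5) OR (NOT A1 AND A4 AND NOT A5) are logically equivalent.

Yes, they are equivalent — the two output columns agree on all 8 assignments:
A1 | A4 | A5 | Expression 1 | Expression 2
------------------------------------------
0 | 0 | 0 | 1 | 1
0 | 0 | 1 | 1 | 1
0 | 1 | 0 | 1 | 1
0 | 1 | 1 | 0 | 0
1 | 0 | 0 | 0 | 0
1 | 0 | 1 | 0 | 0
1 | 1 | 0 | 0 | 0
1 | 1 | 1 | 0 | 0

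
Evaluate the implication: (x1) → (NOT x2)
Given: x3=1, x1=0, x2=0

Antecedent (x1) = 0; consequent (NOT x2) = 1.
0 → 1 = 1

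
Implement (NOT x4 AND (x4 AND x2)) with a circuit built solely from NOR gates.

(((x4 NOR x4) NOR (x4 NOR x4)) NOR (((x4 NOR x4) NOR (x2 NOR x2)) NOR ((x4 NOR x4) NOR (x2 NOR x2))))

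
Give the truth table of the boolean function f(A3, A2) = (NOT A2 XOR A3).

A3 | A2 | Output
----------------
0 | 0 | 1
0 | 1 | 0
1 | 0 | 0
1 | 1 | 1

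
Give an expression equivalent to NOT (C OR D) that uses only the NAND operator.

(((C NAND C) NAND (D NAND D)) NAND ((C NAND C) NAND (D NAND D)))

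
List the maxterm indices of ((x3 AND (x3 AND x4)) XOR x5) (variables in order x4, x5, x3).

ΠM(0, 1, 4, 7) = (x4 OR x5 OR x3) AND (x4 OR x5 OR NOT x3) AND (NOT x4 OR x5 OR x3) AND (NOT x4 OR NOT x5 OR NOT x3)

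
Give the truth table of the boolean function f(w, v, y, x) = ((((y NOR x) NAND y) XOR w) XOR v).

w | v | y | x | Output
----------------------
0 | 0 | 0 | 0 | 1
0 | 0 | 0 | 1 | 1
0 | 0 | 1 | 0 | 1
0 | 0 | 1 | 1 | 1
0 | 1 | 0 | 0 | 0
0 | 1 | 0 | 1 | 0
0 | 1 | 1 | 0 | 0
0 | 1 | 1 | 1 | 0
1 | 0 | 0 | 0 | 0
1 | 0 | 0 | 1 | 0
1 | 0 | 1 | 0 | 0
1 | 0 | 1 | 1 | 0
1 | 1 | 0 | 0 | 1
1 | 1 | 0 | 1 | 1
1 | 1 | 1 | 0 | 1
1 | 1 | 1 | 1 | 1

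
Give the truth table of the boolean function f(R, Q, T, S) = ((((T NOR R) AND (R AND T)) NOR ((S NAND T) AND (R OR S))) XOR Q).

R | Q | T | S | Output
----------------------
0 | 0 | 0 | 0 | 1
0 | 0 | 0 | 1 | 0
0 | 0 | 1 | 0 | 1
0 | 0 | 1 | 1 | 1
0 | 1 | 0 | 0 | 0
0 | 1 | 0 | 1 | 1
0 | 1 | 1 | 0 | 0
0 | 1 | 1 | 1 | 0
1 | 0 | 0 | 0 | 0
1 | 0 | 0 | 1 | 0
1 | 0 | 1 | 0 | 0
1 | 0 | 1 | 1 | 1
1 | 1 | 0 | 0 | 1
1 | 1 | 0 | 1 | 1
1 | 1 | 1 | 0 | 1
1 | 1 | 1 | 1 | 0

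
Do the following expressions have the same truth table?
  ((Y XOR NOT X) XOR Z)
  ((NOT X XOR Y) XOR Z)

Yes, they are equivalent — the two output columns agree on all 8 assignments:
Y | Z | X | Expression 1 | Expression 2
---------------------------------------
0 | 0 | 0 | 1 | 1
0 | 0 | 1 | 0 | 0
0 | 1 | 0 | 0 | 0
0 | 1 | 1 | 1 | 1
1 | 0 | 0 | 0 | 0
1 | 0 | 1 | 1 | 1
1 | 1 | 0 | 1 | 1
1 | 1 | 1 | 0 | 0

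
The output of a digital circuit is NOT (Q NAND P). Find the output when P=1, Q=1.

Substituting: NOT (1 NAND 1)
= 1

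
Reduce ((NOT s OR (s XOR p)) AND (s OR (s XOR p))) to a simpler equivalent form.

By distribution ((E OR v) AND (E OR NOT v) = E):
= (s XOR p)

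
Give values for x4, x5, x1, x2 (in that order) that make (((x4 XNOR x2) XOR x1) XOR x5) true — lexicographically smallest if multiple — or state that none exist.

x4=0, x5=0, x1=0, x2=0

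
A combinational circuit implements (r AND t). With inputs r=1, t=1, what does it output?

Substituting: (1 AND 1)
= 1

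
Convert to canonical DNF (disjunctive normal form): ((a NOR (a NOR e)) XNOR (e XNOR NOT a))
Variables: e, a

(NOT e AND NOT a) OR (e AND NOT a) OR (e AND a)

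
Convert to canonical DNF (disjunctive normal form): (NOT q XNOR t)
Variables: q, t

(NOT q AND t) OR (q AND NOT t)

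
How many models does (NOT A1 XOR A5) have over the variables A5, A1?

Satisfying assignments: (0,0), (1,1)
Count: 2 out of 4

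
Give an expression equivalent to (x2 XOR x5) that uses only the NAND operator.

((x2 NAND (x2 NAND x5)) NAND (x5 NAND (x2 NAND x5)))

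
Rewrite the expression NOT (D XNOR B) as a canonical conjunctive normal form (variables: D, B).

(D OR B) AND (NOT D OR NOT B)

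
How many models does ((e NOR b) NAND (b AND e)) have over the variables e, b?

Satisfying assignments: (0,0), (0,1), (1,0), (1,1)
Count: 4 out of 4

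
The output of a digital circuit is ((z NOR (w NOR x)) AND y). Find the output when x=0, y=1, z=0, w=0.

Substituting: ((0 NOR (0 NOR 0)) AND 1)
= 0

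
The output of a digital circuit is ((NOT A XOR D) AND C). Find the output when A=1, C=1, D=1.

Substituting: ((NOT 1 XOR 1) AND 1)
= 1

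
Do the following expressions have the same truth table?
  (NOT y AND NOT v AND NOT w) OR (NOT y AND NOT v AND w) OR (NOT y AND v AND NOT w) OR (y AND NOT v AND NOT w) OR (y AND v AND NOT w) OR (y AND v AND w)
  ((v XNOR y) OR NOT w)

Yes, they are equivalent — the two output columns agree on all 8 assignments:
y | v | w | Expression 1 | Expression 2
---------------------------------------
0 | 0 | 0 | 1 | 1
0 | 0 | 1 | 1 | 1
0 | 1 | 0 | 1 | 1
0 | 1 | 1 | 0 | 0
1 | 0 | 0 | 1 | 1
1 | 0 | 1 | 0 | 0
1 | 1 | 0 | 1 | 1
1 | 1 | 1 | 1 | 1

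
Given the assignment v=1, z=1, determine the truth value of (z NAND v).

Substituting: (1 NAND 1)
= 0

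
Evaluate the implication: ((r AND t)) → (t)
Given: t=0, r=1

Antecedent ((r AND t)) = 0; consequent (t) = 0.
0 → 0 = 1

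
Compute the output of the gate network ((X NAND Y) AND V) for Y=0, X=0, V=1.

Substituting: ((0 NAND 0) AND 1)
= 1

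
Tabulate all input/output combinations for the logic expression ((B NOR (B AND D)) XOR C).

B | C | D | Output
------------------
0 | 0 | 0 | 1
0 | 0 | 1 | 1
0 | 1 | 0 | 0
0 | 1 | 1 | 0
1 | 0 | 0 | 0
1 | 0 | 1 | 0
1 | 1 | 0 | 1
1 | 1 | 1 | 1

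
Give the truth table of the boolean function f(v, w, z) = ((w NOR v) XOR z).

v | w | z | Output
------------------
0 | 0 | 0 | 1
0 | 0 | 1 | 0
0 | 1 | 0 | 0
0 | 1 | 1 | 1
1 | 0 | 0 | 0
1 | 0 | 1 | 1
1 | 1 | 0 | 0
1 | 1 | 1 | 1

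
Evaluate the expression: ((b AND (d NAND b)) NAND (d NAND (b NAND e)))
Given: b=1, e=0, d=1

Substituting: ((1 AND (1 NAND 1)) NAND (1 NAND (1 NAND 0)))
= 1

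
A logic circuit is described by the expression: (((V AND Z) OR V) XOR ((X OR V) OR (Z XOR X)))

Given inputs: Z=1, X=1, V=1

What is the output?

Substituting: (((1 AND 1) OR 1) XOR ((1 OR 1) OR (1 XOR 1)))
= 0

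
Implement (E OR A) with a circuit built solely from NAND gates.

((E NAND E) NAND (A NAND A))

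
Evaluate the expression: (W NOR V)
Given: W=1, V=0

Substituting: (1 NOR 0)
= 0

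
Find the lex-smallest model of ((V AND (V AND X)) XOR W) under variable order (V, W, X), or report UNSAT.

V=0, W=1, X=0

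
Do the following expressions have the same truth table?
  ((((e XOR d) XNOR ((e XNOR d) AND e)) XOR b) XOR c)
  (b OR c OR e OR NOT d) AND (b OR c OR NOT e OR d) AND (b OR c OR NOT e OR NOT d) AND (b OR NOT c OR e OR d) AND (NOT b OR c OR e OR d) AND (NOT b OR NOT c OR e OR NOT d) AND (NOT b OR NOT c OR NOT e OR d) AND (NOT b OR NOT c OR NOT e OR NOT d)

Yes, they are equivalent — the two output columns agree on all 16 assignments:
b | c | e | d | Expression 1 | Expression 2
-------------------------------------------
0 | 0 | 0 | 0 | 1 | 1
0 | 0 | 0 | 1 | 0 | 0
0 | 0 | 1 | 0 | 0 | 0
0 | 0 | 1 | 1 | 0 | 0
0 | 1 | 0 | 0 | 0 | 0
0 | 1 | 0 | 1 | 1 | 1
0 | 1 | 1 | 0 | 1 | 1
0 | 1 | 1 | 1 | 1 | 1
1 | 0 | 0 | 0 | 0 | 0
1 | 0 | 0 | 1 | 1 | 1
1 | 0 | 1 | 0 | 1 | 1
1 | 0 | 1 | 1 | 1 | 1
1 | 1 | 0 | 0 | 1 | 1
1 | 1 | 0 | 1 | 0 | 0
1 | 1 | 1 | 0 | 0 | 0
1 | 1 | 1 | 1 | 0 | 0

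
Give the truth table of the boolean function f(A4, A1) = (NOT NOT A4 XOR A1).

A4 | A1 | Output
----------------
0 | 0 | 0
0 | 1 | 1
1 | 0 | 1
1 | 1 | 0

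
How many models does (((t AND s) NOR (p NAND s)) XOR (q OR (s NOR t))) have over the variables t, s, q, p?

Satisfying assignments: (0,0,0,0), (0,0,0,1), (0,0,1,0), (0,0,1,1), (0,1,0,1), (0,1,1,0), (1,0,1,0), (1,0,1,1), (1,1,1,0), (1,1,1,1)
Count: 10 out of 16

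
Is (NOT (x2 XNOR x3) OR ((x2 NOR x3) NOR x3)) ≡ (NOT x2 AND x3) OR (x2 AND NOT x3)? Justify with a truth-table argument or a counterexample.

Yes, they are equivalent — the two output columns agree on all 4 assignments:
x2 | x3 | Expression 1 | Expression 2
-------------------------------------
0 | 0 | 0 | 0
0 | 1 | 1 | 1
1 | 0 | 1 | 1
1 | 1 | 0 | 0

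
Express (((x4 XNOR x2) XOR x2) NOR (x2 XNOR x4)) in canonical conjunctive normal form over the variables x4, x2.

(x4 OR x2) AND (x4 OR NOT x2) AND (NOT x4 OR NOT x2)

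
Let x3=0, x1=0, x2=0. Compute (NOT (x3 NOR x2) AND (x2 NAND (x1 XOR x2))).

Substituting: (NOT (0 NOR 0) AND (0 NAND (0 XOR 0)))
= 0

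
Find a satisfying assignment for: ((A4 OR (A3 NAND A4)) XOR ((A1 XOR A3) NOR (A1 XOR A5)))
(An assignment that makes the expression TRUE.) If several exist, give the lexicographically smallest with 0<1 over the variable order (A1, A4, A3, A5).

A1=0, A4=0, A3=0, A5=1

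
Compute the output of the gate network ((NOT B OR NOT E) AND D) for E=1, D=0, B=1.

Substituting: ((NOT 1 OR NOT 1) AND 0)
= 0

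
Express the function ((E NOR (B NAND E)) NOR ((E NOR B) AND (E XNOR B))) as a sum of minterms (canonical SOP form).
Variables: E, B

Σm(1, 2, 3) = (NOT E AND B) OR (E AND NOT B) OR (E AND B)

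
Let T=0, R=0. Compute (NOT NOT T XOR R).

Substituting: (NOT NOT 0 XOR 0)
= 0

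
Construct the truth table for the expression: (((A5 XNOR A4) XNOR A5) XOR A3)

A4 | A3 | A5 | Output
---------------------
0 | 0 | 0 | 0
0 | 0 | 1 | 0
0 | 1 | 0 | 1
0 | 1 | 1 | 1
1 | 0 | 0 | 1
1 | 0 | 1 | 1
1 | 1 | 0 | 0
1 | 1 | 1 | 0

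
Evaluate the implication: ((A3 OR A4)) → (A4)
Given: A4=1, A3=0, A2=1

Antecedent ((A3 OR A4)) = 1; consequent (A4) = 1.
1 → 1 = 1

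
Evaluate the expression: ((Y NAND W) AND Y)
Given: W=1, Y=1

Substituting: ((1 NAND 1) AND 1)
= 0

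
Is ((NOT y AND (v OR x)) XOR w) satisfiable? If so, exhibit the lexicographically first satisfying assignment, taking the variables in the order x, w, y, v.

x=0, w=0, y=0, v=1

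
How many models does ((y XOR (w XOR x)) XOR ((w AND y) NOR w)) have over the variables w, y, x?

Satisfying assignments: (0,0,0), (0,1,1), (1,0,0), (1,1,1)
Count: 4 out of 8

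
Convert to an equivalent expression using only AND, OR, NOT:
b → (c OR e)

NOT b OR (c OR e)
(Implication elimination: A → B = NOT A OR B)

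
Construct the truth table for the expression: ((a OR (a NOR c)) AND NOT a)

a | c | Output
--------------
0 | 0 | 1
0 | 1 | 0
1 | 0 | 0
1 | 1 | 0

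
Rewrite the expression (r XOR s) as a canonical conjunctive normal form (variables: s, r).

(s OR r) AND (NOT s OR NOT r)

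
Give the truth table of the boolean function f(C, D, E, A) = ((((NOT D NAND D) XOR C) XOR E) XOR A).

C | D | E | A | Output
----------------------
0 | 0 | 0 | 0 | 1
0 | 0 | 0 | 1 | 0
0 | 0 | 1 | 0 | 0
0 | 0 | 1 | 1 | 1
0 | 1 | 0 | 0 | 1
0 | 1 | 0 | 1 | 0
0 | 1 | 1 | 0 | 0
0 | 1 | 1 | 1 | 1
1 | 0 | 0 | 0 | 0
1 | 0 | 0 | 1 | 1
1 | 0 | 1 | 0 | 1
1 | 0 | 1 | 1 | 0
1 | 1 | 0 | 0 | 0
1 | 1 | 0 | 1 | 1
1 | 1 | 1 | 0 | 1
1 | 1 | 1 | 1 | 0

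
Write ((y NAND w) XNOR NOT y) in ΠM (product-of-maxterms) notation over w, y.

ΠM(1) = (w OR NOT y)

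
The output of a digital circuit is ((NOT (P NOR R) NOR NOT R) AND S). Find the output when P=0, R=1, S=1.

Substituting: ((NOT (0 NOR 1) NOR NOT 1) AND 1)
= 0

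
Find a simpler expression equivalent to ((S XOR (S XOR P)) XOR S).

By XOR self-cancellation ((E XOR v) XOR v = E):
= (S XOR P)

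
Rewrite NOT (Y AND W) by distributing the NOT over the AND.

NOT Y OR NOT W
De Morgan's: NOT(AND of terms) = OR of negations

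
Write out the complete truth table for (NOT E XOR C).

C | E | Output
--------------
0 | 0 | 1
0 | 1 | 0
1 | 0 | 0
1 | 1 | 1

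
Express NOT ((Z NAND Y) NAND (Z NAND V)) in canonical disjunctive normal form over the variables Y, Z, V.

(NOT Y AND NOT Z AND NOT V) OR (NOT Y AND NOT Z AND V) OR (NOT Y AND Z AND NOT V) OR (Y AND NOT Z AND NOT V) OR (Y AND NOT Z AND V)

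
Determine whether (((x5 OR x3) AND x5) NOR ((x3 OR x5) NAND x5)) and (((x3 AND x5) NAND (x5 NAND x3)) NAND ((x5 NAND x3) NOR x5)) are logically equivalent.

No. Counterexample: with x5=0, x3=0, Expression 1 = 0 but Expression 2 = 1.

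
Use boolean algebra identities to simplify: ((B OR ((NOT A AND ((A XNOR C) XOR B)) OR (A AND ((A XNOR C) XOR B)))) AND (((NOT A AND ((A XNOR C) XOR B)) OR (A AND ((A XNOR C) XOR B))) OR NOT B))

By distribution ((E OR v) AND (E OR NOT v) = E) then distribution ((E AND v) OR (E AND NOT v) = E):
= ((A XNOR C) XOR B)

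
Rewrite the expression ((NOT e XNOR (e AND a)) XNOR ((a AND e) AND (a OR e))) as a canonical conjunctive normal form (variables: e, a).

(NOT e OR a) AND (NOT e OR NOT a)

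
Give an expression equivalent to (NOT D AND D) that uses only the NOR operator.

(((D NOR D) NOR (D NOR D)) NOR (D NOR D))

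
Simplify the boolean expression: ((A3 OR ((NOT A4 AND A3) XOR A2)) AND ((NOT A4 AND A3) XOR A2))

By absorption (E AND (E OR v) = E):
= ((NOT A4 AND A3) XOR A2)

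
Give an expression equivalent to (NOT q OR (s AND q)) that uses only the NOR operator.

(((q NOR q) NOR ((s NOR s) NOR (q NOR q))) NOR ((q NOR q) NOR ((s NOR s) NOR (q NOR q))))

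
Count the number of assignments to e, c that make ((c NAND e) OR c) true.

Satisfying assignments: (0,0), (0,1), (1,0), (1,1)
Count: 4 out of 4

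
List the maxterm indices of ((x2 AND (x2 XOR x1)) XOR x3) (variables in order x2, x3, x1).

ΠM(0, 1, 5, 6) = (x2 OR x3 OR x1) AND (x2 OR x3 OR NOT x1) AND (NOT x2 OR x3 OR NOT x1) AND (NOT x2 OR NOT x3 OR x1)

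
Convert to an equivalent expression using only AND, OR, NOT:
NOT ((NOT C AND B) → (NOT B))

(NOT C AND B) AND B
(Negated implication: NOT(A → B) = A AND NOT B)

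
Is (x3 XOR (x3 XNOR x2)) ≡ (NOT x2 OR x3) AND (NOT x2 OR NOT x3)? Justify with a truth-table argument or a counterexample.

Yes, they are equivalent — the two output columns agree on all 4 assignments:
x2 | x3 | Expression 1 | Expression 2
-------------------------------------
0 | 0 | 1 | 1
0 | 1 | 1 | 1
1 | 0 | 0 | 0
1 | 1 | 0 | 0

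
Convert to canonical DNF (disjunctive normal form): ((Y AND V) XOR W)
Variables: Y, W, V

(NOT Y AND W AND NOT V) OR (NOT Y AND W AND V) OR (Y AND NOT W AND V) OR (Y AND W AND NOT V)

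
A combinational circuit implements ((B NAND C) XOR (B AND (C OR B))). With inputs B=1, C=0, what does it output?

Substituting: ((1 NAND 0) XOR (1 AND (0 OR 1)))
= 0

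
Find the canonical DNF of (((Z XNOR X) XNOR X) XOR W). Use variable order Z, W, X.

(NOT Z AND W AND NOT X) OR (NOT Z AND W AND X) OR (Z AND NOT W AND NOT X) OR (Z AND NOT W AND X)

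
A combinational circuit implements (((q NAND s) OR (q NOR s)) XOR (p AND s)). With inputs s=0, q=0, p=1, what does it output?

Substituting: (((0 NAND 0) OR (0 NOR 0)) XOR (1 AND 0))
= 1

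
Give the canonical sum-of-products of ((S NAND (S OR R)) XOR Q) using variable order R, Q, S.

Σm(0, 3, 4, 7) = (NOT R AND NOT Q AND NOT S) OR (NOT R AND Q AND S) OR (R AND NOT Q AND NOT S) OR (R AND Q AND S)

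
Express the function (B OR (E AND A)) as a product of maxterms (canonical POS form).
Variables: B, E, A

ΠM(0, 1, 2) = (B OR E OR A) AND (B OR E OR NOT A) AND (B OR NOT E OR A)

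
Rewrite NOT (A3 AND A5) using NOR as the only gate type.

(((A3 NOR A3) NOR (A5 NOR A5)) NOR ((A3 NOR A3) NOR (A5 NOR A5)))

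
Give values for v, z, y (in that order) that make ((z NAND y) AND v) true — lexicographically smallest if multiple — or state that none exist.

v=1, z=0, y=0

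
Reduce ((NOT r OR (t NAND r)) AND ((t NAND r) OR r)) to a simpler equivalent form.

By distribution ((E OR v) AND (E OR NOT v) = E):
= (t NAND r)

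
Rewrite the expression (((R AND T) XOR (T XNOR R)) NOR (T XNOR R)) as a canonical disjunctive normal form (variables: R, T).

(NOT R AND T) OR (R AND NOT T)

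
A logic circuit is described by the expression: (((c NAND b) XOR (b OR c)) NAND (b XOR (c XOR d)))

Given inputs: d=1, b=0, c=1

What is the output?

Substituting: (((1 NAND 0) XOR (0 OR 1)) NAND (0 XOR (1 XOR 1)))
= 1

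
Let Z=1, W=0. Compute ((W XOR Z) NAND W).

Substituting: ((0 XOR 1) NAND 0)
= 1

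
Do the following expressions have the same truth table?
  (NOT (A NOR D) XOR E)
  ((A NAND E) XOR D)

No. Counterexample: with A=0, D=0, E=0, Expression 1 = 0 but Expression 2 = 1.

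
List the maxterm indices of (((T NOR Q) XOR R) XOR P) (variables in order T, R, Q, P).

ΠM(1, 2, 4, 7, 8, 10, 13, 15) = (T OR R OR Q OR NOT P) AND (T OR R OR NOT Q OR P) AND (T OR NOT R OR Q OR P) AND (T OR NOT R OR NOT Q OR NOT P) AND (NOT T OR R OR Q OR P) AND (NOT T OR R OR NOT Q OR P) AND (NOT T OR NOT R OR Q OR NOT P) AND (NOT T OR NOT R OR NOT Q OR NOT P)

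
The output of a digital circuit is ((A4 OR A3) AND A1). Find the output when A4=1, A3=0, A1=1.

Substituting: ((1 OR 0) AND 1)
= 1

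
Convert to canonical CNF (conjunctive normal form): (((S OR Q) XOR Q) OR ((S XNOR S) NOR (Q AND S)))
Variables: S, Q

(S OR Q) AND (S OR NOT Q) AND (NOT S OR NOT Q)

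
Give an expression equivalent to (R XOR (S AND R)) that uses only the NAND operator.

((R NAND (R NAND ((S NAND R) NAND (S NAND R)))) NAND (((S NAND R) NAND (S NAND R)) NAND (R NAND ((S NAND R) NAND (S NAND R)))))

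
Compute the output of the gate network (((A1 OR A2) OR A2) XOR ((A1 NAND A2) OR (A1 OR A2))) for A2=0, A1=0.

Substituting: (((0 OR 0) OR 0) XOR ((0 NAND 0) OR (0 OR 0)))
= 1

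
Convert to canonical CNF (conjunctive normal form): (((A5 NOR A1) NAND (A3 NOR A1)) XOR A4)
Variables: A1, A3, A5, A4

(A1 OR A3 OR A5 OR A4) AND (A1 OR A3 OR NOT A5 OR NOT A4) AND (A1 OR NOT A3 OR A5 OR NOT A4) AND (A1 OR NOT A3 OR NOT A5 OR NOT A4) AND (NOT A1 OR A3 OR A5 OR NOT A4) AND (NOT A1 OR A3 OR NOT A5 OR NOT A4) AND (NOT A1 OR NOT A3 OR A5 OR NOT A4) AND (NOT A1 OR NOT A3 OR NOT A5 OR NOT A4)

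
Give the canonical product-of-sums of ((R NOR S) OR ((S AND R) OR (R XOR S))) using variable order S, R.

ΠM() = TRUE (no maxterms)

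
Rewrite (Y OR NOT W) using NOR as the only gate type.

((Y NOR (W NOR W)) NOR (Y NOR (W NOR W)))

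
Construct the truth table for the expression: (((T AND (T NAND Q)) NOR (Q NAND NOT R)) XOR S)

Q | R | S | T | Output
----------------------
0 | 0 | 0 | 0 | 0
0 | 0 | 0 | 1 | 0
0 | 0 | 1 | 0 | 1
0 | 0 | 1 | 1 | 1
0 | 1 | 0 | 0 | 0
0 | 1 | 0 | 1 | 0
0 | 1 | 1 | 0 | 1
0 | 1 | 1 | 1 | 1
1 | 0 | 0 | 0 | 1
1 | 0 | 0 | 1 | 1
1 | 0 | 1 | 0 | 0
1 | 0 | 1 | 1 | 0
1 | 1 | 0 | 0 | 0
1 | 1 | 0 | 1 | 0
1 | 1 | 1 | 0 | 1
1 | 1 | 1 | 1 | 1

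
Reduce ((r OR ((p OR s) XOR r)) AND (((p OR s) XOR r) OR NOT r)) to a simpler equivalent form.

By distribution ((E OR v) AND (E OR NOT v) = E):
= ((p OR s) XOR r)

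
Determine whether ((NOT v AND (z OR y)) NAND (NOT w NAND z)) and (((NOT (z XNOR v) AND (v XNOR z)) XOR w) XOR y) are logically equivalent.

No. Counterexample: with v=0, w=0, y=0, z=0, Expression 1 = 1 but Expression 2 = 0.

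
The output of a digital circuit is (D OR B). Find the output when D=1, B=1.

Substituting: (1 OR 1)
= 1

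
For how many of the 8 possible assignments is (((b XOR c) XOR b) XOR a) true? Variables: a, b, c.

Satisfying assignments: (0,0,1), (0,1,1), (1,0,0), (1,1,0)
Count: 4 out of 8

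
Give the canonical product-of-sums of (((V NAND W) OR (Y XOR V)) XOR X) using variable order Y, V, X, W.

ΠM(2, 3, 6, 7, 10, 11, 13, 14) = (Y OR V OR NOT X OR W) AND (Y OR V OR NOT X OR NOT W) AND (Y OR NOT V OR NOT X OR W) AND (Y OR NOT V OR NOT X OR NOT W) AND (NOT Y OR V OR NOT X OR W) AND (NOT Y OR V OR NOT X OR NOT W) AND (NOT Y OR NOT V OR X OR NOT W) AND (NOT Y OR NOT V OR NOT X OR W)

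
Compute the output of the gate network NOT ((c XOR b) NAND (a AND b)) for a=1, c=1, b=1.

Substituting: NOT ((1 XOR 1) NAND (1 AND 1))
= 0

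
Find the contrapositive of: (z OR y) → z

Contrapositive: NOT z → NOT (z OR y)
Note: A statement and its contrapositive are logically equivalent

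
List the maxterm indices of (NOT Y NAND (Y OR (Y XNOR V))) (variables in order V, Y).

ΠM(0) = (V OR Y)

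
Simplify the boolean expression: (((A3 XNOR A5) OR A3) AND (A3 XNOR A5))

By absorption (E AND (E OR v) = E):
= (A3 XNOR A5)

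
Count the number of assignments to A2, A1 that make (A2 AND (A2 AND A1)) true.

Satisfying assignments: (1,1)
Count: 1 out of 4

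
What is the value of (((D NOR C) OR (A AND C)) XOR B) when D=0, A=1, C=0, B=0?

Substituting: (((0 NOR 0) OR (1 AND 0)) XOR 0)
= 1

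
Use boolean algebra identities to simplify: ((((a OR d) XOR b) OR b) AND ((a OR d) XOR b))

By absorption (E AND (E OR v) = E):
= ((a OR d) XOR b)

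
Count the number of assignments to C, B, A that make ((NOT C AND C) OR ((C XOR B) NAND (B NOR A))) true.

Satisfying assignments: (0,0,0), (0,0,1), (0,1,0), (0,1,1), (1,0,1), (1,1,0), (1,1,1)
Count: 7 out of 8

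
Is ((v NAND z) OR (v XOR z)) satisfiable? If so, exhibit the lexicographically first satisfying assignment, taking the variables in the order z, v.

z=0, v=0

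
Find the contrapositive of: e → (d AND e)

Contrapositive: NOT (d AND e) → NOT e
Note: A statement and its contrapositive are logically equivalent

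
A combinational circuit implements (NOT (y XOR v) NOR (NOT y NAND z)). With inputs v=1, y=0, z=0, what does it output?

Substituting: (NOT (0 XOR 1) NOR (NOT 0 NAND 0))
= 0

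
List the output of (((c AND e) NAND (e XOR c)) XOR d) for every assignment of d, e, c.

d | e | c | Output
------------------
0 | 0 | 0 | 1
0 | 0 | 1 | 1
0 | 1 | 0 | 1
0 | 1 | 1 | 1
1 | 0 | 0 | 0
1 | 0 | 1 | 0
1 | 1 | 0 | 0
1 | 1 | 1 | 0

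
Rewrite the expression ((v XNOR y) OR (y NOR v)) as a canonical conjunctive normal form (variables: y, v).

(y OR NOT v) AND (NOT y OR v)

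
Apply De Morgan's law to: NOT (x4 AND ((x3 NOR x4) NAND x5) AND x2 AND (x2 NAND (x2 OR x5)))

NOT x4 OR NOT ((x3 NOR x4) NAND x5) OR NOT x2 OR NOT (x2 NAND (x2 OR x5))
De Morgan's: NOT(AND of terms) = OR of negations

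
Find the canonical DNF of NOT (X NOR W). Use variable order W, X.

(NOT W AND X) OR (W AND NOT X) OR (W AND X)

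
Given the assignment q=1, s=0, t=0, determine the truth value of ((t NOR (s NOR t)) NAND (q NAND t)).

Substituting: ((0 NOR (0 NOR 0)) NAND (1 NAND 0))
= 1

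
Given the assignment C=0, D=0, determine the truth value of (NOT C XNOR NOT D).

Substituting: (NOT 0 XNOR NOT 0)
= 1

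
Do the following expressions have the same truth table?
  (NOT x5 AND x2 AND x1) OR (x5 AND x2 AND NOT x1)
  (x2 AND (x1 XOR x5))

Yes, they are equivalent — the two output columns agree on all 8 assignments:
x5 | x2 | x1 | Expression 1 | Expression 2
------------------------------------------
0 | 0 | 0 | 0 | 0
0 | 0 | 1 | 0 | 0
0 | 1 | 0 | 0 | 0
0 | 1 | 1 | 1 | 1
1 | 0 | 0 | 0 | 0
1 | 0 | 1 | 0 | 0
1 | 1 | 0 | 1 | 1
1 | 1 | 1 | 0 | 0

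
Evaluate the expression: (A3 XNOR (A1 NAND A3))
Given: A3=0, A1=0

Substituting: (0 XNOR (0 NAND 0))
= 0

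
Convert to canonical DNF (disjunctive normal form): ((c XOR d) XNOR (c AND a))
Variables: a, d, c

(NOT a AND NOT d AND NOT c) OR (NOT a AND d AND c) OR (a AND NOT d AND NOT c) OR (a AND NOT d AND c)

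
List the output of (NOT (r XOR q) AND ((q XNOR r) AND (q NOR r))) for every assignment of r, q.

r | q | Output
--------------
0 | 0 | 1
0 | 1 | 0
1 | 0 | 0
1 | 1 | 0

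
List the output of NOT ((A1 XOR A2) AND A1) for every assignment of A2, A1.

A2 | A1 | Output
----------------
0 | 0 | 1
0 | 1 | 0
1 | 0 | 1
1 | 1 | 1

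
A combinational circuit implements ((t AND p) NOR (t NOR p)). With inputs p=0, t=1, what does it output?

Substituting: ((1 AND 0) NOR (1 NOR 0))
= 1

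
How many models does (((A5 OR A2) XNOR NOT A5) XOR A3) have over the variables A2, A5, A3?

Satisfying assignments: (0,0,1), (0,1,1), (1,0,0), (1,1,1)
Count: 4 out of 8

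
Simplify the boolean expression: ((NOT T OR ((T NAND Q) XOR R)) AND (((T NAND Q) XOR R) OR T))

By distribution ((E OR v) AND (E OR NOT v) = E):
= ((T NAND Q) XOR R)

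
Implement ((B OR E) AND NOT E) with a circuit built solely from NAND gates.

((((B NAND B) NAND (E NAND E)) NAND (E NAND E)) NAND (((B NAND B) NAND (E NAND E)) NAND (E NAND E)))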